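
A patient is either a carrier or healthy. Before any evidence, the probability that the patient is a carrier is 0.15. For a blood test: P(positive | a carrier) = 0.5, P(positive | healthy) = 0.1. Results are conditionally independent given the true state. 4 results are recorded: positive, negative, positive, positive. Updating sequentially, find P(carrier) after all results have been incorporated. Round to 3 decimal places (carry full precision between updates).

0.925

Apply Bayes' rule sequentially, carrying P(carrier) forward.
After 'positive': P(carrier) = 0.5·0.1500 / (0.5·0.1500 + 0.1·0.8500) ≈ 0.4688
After 'negative': P(carrier) = 0.5·0.4688 / (0.5·0.4688 + 0.9·0.5312) ≈ 0.3289
After 'positive': P(carrier) = 0.5·0.3289 / (0.5·0.3289 + 0.1·0.6711) ≈ 0.7102
After 'positive': P(carrier) = 0.5·0.7102 / (0.5·0.7102 + 0.1·0.2898) ≈ 0.9246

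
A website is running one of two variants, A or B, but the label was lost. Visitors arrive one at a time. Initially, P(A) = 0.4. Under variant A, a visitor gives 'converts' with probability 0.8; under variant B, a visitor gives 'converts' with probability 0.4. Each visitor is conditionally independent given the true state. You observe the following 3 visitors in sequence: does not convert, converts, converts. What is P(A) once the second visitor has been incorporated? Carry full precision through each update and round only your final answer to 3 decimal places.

0.308

Each posterior becomes the prior for the next update.
After 'does not convert': P(A) = 0.2·0.4000 / (0.2·0.4000 + 0.6·0.6000) ≈ 0.1818
After 'converts': P(A) = 0.8·0.1818 / (0.8·0.1818 + 0.4·0.8182) ≈ 0.3077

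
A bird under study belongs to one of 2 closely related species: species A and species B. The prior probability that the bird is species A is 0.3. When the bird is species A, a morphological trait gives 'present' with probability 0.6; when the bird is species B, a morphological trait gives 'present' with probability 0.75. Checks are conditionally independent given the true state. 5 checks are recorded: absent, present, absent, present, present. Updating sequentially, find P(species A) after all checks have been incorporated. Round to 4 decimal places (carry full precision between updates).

After 'absent': P(species A) = 0.4·0.3000 / (0.4·0.3000 + 0.25·0.7000) ≈ 0.4068
After 'present': P(species A) = 0.6·0.4068 / (0.6·0.4068 + 0.75·0.5932) ≈ 0.3542
After 'absent': P(species A) = 0.4·0.3542 / (0.4·0.3542 + 0.25·0.6458) ≈ 0.4674
After 'present': P(species A) = 0.6·0.4674 / (0.6·0.4674 + 0.75·0.5326) ≈ 0.4125
After 'present': P(species A) = 0.6·0.4125 / (0.6·0.4125 + 0.75·0.5875) ≈ 0.3597

0.3597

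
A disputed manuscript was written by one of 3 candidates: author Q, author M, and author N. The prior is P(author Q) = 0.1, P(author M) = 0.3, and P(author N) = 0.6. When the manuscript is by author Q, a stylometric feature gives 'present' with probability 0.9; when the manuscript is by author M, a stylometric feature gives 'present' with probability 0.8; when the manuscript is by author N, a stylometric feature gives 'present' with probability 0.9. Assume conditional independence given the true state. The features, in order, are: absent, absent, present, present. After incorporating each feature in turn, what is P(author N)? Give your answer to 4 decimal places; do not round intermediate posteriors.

Apply Bayes' rule sequentially, carrying P(author N) forward.
After 'absent': normaliser = 0.1·0.1000 + 0.2·0.3000 + 0.1·0.6000; P(author Q) ≈ 0.0769, P(author M) ≈ 0.4615, P(author N) ≈ 0.4615
After 'absent': normaliser = 0.1·0.0769 + 0.2·0.4615 + 0.1·0.4615; P(author Q) ≈ 0.0526, P(author M) ≈ 0.6316, P(author N) ≈ 0.3158
After 'present': normaliser = 0.9·0.0526 + 0.8·0.6316 + 0.9·0.3158; P(author Q) ≈ 0.0566, P(author M) ≈ 0.6038, P(author N) ≈ 0.3396
After 'present': normaliser = 0.9·0.0566 + 0.8·0.6038 + 0.9·0.3396; P(author Q) ≈ 0.0607, P(author M) ≈ 0.5753, P(author N) ≈ 0.3640

0.3640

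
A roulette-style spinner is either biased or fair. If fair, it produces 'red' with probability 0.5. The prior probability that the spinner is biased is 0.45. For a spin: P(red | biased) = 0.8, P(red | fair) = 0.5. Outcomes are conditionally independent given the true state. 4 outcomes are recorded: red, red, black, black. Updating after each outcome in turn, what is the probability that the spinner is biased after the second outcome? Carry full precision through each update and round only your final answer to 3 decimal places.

0.677

After 'red': P(biased) = 0.8·0.4500 / (0.8·0.4500 + 0.5·0.5500) ≈ 0.5669
After 'red': P(biased) = 0.8·0.5669 / (0.8·0.5669 + 0.5·0.4331) ≈ 0.6769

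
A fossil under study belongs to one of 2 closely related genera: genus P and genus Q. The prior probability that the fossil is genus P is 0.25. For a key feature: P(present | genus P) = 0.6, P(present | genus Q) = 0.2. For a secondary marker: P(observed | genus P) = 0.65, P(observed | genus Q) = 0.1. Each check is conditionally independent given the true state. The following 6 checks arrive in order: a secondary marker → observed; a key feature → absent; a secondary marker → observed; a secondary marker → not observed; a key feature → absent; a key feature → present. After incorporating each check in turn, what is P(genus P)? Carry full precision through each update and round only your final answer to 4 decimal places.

After a secondary marker='observed': P(genus P) = 0.65·0.2500 / (0.65·0.2500 + 0.1·0.7500) ≈ 0.6842
After a key feature='absent': P(genus P) = 0.4·0.6842 / (0.4·0.6842 + 0.8·0.3158) ≈ 0.5200
After a secondary marker='observed': P(genus P) = 0.65·0.5200 / (0.65·0.5200 + 0.1·0.4800) ≈ 0.8756
After a secondary marker='not observed': P(genus P) = 0.35·0.8756 / (0.35·0.8756 + 0.9·0.1244) ≈ 0.7325
After a key feature='absent': P(genus P) = 0.4·0.7325 / (0.4·0.7325 + 0.8·0.2675) ≈ 0.5779
After a key feature='present': P(genus P) = 0.6·0.5779 / (0.6·0.5779 + 0.2·0.4221) ≈ 0.8042

0.8042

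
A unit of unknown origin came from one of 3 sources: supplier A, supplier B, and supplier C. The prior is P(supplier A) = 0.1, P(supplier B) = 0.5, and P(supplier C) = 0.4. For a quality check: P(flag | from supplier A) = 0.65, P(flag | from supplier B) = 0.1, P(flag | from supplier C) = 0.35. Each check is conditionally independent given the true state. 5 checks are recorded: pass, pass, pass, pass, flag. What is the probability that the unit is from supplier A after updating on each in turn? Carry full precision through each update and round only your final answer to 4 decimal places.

0.0166

Apply Bayes' rule sequentially, carrying P(supplier A) forward.
After 'pass': normaliser = 0.35·0.1000 + 0.9·0.5000 + 0.65·0.4000; P(supplier A) ≈ 0.0470, P(supplier B) ≈ 0.6040, P(supplier C) ≈ 0.3490
After 'pass': normaliser = 0.35·0.0470 + 0.9·0.6040 + 0.65·0.3490; P(supplier A) ≈ 0.0209, P(supplier B) ≈ 0.6908, P(supplier C) ≈ 0.2883
After 'pass': normaliser = 0.35·0.0209 + 0.9·0.6908 + 0.65·0.2883; P(supplier A) ≈ 0.0090, P(supplier B) ≈ 0.7615, P(supplier C) ≈ 0.2295
After 'pass': normaliser = 0.35·0.0090 + 0.9·0.7615 + 0.65·0.2295; P(supplier A) ≈ 0.0037, P(supplier B) ≈ 0.8182, P(supplier C) ≈ 0.1781
After 'flag': normaliser = 0.65·0.0037 + 0.1·0.8182 + 0.35·0.1781; P(supplier A) ≈ 0.0166, P(supplier B) ≈ 0.5582, P(supplier C) ≈ 0.4252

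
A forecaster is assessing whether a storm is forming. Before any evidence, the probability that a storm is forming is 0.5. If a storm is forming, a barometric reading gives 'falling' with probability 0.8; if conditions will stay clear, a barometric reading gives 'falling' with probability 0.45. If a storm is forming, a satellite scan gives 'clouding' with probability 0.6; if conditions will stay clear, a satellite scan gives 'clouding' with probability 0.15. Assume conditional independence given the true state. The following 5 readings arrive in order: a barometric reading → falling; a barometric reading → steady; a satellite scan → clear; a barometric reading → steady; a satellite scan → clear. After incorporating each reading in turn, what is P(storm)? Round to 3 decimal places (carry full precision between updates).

After a barometric reading='falling': P(storm) = 0.8·0.5000 / (0.8·0.5000 + 0.45·0.5000) ≈ 0.6400
After a barometric reading='steady': P(storm) = 0.2·0.6400 / (0.2·0.6400 + 0.55·0.3600) ≈ 0.3926
After a satellite scan='clear': P(storm) = 0.4·0.3926 / (0.4·0.3926 + 0.85·0.6074) ≈ 0.2333
After a barometric reading='steady': P(storm) = 0.2·0.2333 / (0.2·0.2333 + 0.55·0.7667) ≈ 0.0996
After a satellite scan='clear': P(storm) = 0.4·0.0996 / (0.4·0.0996 + 0.85·0.9004) ≈ 0.0495

0.049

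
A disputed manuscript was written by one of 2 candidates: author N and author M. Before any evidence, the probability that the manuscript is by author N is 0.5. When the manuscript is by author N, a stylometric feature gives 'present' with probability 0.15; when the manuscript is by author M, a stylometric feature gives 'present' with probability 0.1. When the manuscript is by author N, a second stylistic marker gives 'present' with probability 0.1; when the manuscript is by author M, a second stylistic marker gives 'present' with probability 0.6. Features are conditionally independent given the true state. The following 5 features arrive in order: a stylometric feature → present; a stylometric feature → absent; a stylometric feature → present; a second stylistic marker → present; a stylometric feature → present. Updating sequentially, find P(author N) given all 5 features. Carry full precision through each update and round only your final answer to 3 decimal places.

0.347

Each posterior becomes the prior for the next update.
After a stylometric feature='present': P(author N) = 0.15·0.5000 / (0.15·0.5000 + 0.1·0.5000) ≈ 0.6000
After a stylometric feature='absent': P(author N) = 0.85·0.6000 / (0.85·0.6000 + 0.9·0.4000) ≈ 0.5862
After a stylometric feature='present': P(author N) = 0.15·0.5862 / (0.15·0.5862 + 0.1·0.4138) ≈ 0.6800
After a second stylistic marker='present': P(author N) = 0.1·0.6800 / (0.1·0.6800 + 0.6·0.3200) ≈ 0.2615
After a stylometric feature='present': P(author N) = 0.15·0.2615 / (0.15·0.2615 + 0.1·0.7385) ≈ 0.3469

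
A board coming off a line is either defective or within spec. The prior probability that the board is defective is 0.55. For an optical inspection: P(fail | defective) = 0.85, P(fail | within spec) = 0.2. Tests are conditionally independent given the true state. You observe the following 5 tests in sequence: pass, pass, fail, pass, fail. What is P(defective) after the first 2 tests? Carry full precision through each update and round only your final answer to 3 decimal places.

0.041

After 'pass': P(defective) = 0.15·0.5500 / (0.15·0.5500 + 0.8·0.4500) ≈ 0.1864
After 'pass': P(defective) = 0.15·0.1864 / (0.15·0.1864 + 0.8·0.8136) ≈ 0.0412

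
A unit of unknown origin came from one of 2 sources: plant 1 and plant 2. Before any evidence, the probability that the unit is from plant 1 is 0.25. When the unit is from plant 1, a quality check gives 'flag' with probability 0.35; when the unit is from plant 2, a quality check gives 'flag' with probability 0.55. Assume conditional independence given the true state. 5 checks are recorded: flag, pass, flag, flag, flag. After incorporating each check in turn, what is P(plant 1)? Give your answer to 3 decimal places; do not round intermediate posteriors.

After 'flag': P(plant 1) = 0.35·0.2500 / (0.35·0.2500 + 0.55·0.7500) ≈ 0.1750
After 'pass': P(plant 1) = 0.65·0.1750 / (0.65·0.1750 + 0.45·0.8250) ≈ 0.2345
After 'flag': P(plant 1) = 0.35·0.2345 / (0.35·0.2345 + 0.55·0.7655) ≈ 0.1632
After 'flag': P(plant 1) = 0.35·0.1632 / (0.35·0.1632 + 0.55·0.8368) ≈ 0.1104
After 'flag': P(plant 1) = 0.35·0.1104 / (0.35·0.1104 + 0.55·0.8896) ≈ 0.0732

0.073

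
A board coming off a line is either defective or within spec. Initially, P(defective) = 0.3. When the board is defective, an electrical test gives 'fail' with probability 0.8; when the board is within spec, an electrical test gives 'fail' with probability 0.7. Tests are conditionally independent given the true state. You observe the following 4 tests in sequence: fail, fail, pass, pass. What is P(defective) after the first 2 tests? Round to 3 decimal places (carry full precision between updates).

0.359

After 'fail': P(defective) = 0.8·0.3000 / (0.8·0.3000 + 0.7·0.7000) ≈ 0.3288
After 'fail': P(defective) = 0.8·0.3288 / (0.8·0.3288 + 0.7·0.6712) ≈ 0.3589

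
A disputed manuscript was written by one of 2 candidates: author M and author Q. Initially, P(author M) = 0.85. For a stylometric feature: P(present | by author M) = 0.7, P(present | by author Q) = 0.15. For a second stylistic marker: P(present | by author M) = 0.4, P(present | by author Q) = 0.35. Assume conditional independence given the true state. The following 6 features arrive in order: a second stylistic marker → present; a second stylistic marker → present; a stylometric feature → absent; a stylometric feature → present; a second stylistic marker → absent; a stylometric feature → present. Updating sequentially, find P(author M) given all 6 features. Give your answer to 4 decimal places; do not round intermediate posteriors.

Apply Bayes' rule sequentially, carrying P(author M) forward.
After a second stylistic marker='present': P(author M) = 0.4·0.8500 / (0.4·0.8500 + 0.35·0.1500) ≈ 0.8662
After a second stylistic marker='present': P(author M) = 0.4·0.8662 / (0.4·0.8662 + 0.35·0.1338) ≈ 0.8810
After a stylometric feature='absent': P(author M) = 0.3·0.8810 / (0.3·0.8810 + 0.85·0.1190) ≈ 0.7232
After a stylometric feature='present': P(author M) = 0.7·0.7232 / (0.7·0.7232 + 0.15·0.2768) ≈ 0.9242
After a second stylistic marker='absent': P(author M) = 0.6·0.9242 / (0.6·0.9242 + 0.65·0.0758) ≈ 0.9184
After a stylometric feature='present': P(author M) = 0.7·0.9184 / (0.7·0.9184 + 0.15·0.0816) ≈ 0.9813

0.9813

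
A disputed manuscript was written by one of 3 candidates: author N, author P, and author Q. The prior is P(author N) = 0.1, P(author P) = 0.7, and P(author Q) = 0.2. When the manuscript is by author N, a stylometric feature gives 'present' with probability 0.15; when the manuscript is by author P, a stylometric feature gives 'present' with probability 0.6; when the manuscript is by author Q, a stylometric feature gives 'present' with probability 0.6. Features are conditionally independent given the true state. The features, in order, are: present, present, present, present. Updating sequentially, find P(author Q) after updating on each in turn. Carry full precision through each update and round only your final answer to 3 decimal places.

0.222

Apply Bayes' rule sequentially, carrying P(author Q) forward.
After 'present': normaliser = 0.15·0.1000 + 0.6·0.7000 + 0.6·0.2000; P(author N) ≈ 0.0270, P(author P) ≈ 0.7568, P(author Q) ≈ 0.2162
After 'present': normaliser = 0.15·0.0270 + 0.6·0.7568 + 0.6·0.2162; P(author N) ≈ 0.0069, P(author P) ≈ 0.7724, P(author Q) ≈ 0.2207
After 'present': normaliser = 0.15·0.0069 + 0.6·0.7724 + 0.6·0.2207; P(author N) ≈ 0.0017, P(author P) ≈ 0.7764, P(author Q) ≈ 0.2218
After 'present': normaliser = 0.15·0.0017 + 0.6·0.7764 + 0.6·0.2218; P(author N) ≈ 0.0004, P(author P) ≈ 0.7774, P(author Q) ≈ 0.2221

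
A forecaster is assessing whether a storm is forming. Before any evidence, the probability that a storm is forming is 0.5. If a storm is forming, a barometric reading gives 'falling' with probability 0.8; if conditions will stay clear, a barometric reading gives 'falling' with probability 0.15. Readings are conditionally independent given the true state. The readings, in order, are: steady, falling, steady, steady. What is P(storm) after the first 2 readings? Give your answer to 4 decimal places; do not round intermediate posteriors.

After 'steady': P(storm) = 0.2·0.5000 / (0.2·0.5000 + 0.85·0.5000) ≈ 0.1905
After 'falling': P(storm) = 0.8·0.1905 / (0.8·0.1905 + 0.15·0.8095) ≈ 0.5565

0.5565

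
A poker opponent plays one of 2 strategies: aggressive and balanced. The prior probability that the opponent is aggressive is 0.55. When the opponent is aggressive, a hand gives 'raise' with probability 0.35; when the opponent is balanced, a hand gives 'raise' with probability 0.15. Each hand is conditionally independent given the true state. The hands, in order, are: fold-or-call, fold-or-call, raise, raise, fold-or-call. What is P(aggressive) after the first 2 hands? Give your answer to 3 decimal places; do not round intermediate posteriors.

Apply Bayes' rule sequentially, carrying P(aggressive) forward.
After 'fold-or-call': P(aggressive) = 0.65·0.5500 / (0.65·0.5500 + 0.85·0.4500) ≈ 0.4831
After 'fold-or-call': P(aggressive) = 0.65·0.4831 / (0.65·0.4831 + 0.85·0.5169) ≈ 0.4168

0.417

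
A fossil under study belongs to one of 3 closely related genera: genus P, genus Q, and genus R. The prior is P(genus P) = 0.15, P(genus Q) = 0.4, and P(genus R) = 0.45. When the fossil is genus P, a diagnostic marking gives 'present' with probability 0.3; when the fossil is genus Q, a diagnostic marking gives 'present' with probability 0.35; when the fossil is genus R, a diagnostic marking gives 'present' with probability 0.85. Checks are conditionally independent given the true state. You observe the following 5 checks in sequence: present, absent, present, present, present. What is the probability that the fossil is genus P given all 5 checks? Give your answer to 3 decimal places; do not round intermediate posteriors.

0.021

After 'present': normaliser = 0.3·0.1500 + 0.35·0.4000 + 0.85·0.4500; P(genus P) ≈ 0.0793, P(genus Q) ≈ 0.2467, P(genus R) ≈ 0.6740
After 'absent': normaliser = 0.7·0.0793 + 0.65·0.2467 + 0.15·0.6740; P(genus P) ≈ 0.1751, P(genus Q) ≈ 0.5059, P(genus R) ≈ 0.3190
After 'present': normaliser = 0.3·0.1751 + 0.35·0.5059 + 0.85·0.3190; P(genus P) ≈ 0.1049, P(genus Q) ≈ 0.3536, P(genus R) ≈ 0.5415
After 'present': normaliser = 0.3·0.1049 + 0.35·0.3536 + 0.85·0.5415; P(genus P) ≈ 0.0511, P(genus Q) ≈ 0.2011, P(genus R) ≈ 0.7478
After 'present': normaliser = 0.3·0.0511 + 0.35·0.2011 + 0.85·0.7478; P(genus P) ≈ 0.0213, P(genus Q) ≈ 0.0976, P(genus R) ≈ 0.8812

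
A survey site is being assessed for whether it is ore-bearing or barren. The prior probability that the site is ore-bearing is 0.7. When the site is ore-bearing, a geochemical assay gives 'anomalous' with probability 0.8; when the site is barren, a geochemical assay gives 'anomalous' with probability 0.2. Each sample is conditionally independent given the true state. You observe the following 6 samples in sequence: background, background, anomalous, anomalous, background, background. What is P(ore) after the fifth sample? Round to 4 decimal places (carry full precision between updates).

0.3684

After 'background': P(ore) = 0.2·0.7000 / (0.2·0.7000 + 0.8·0.3000) ≈ 0.3684
After 'background': P(ore) = 0.2·0.3684 / (0.2·0.3684 + 0.8·0.6316) ≈ 0.1273
After 'anomalous': P(ore) = 0.8·0.1273 / (0.8·0.1273 + 0.2·0.8727) ≈ 0.3684
After 'anomalous': P(ore) = 0.8·0.3684 / (0.8·0.3684 + 0.2·0.6316) ≈ 0.7000
After 'background': P(ore) = 0.2·0.7000 / (0.2·0.7000 + 0.8·0.3000) ≈ 0.3684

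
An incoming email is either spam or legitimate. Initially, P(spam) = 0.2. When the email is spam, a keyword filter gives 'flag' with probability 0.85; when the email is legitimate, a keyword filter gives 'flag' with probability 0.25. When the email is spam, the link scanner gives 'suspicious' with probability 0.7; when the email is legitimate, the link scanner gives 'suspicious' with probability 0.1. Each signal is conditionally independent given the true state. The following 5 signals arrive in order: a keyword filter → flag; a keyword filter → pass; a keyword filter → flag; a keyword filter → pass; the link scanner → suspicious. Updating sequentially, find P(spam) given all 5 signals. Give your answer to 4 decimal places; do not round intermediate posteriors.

0.4473

After a keyword filter='flag': P(spam) = 0.85·0.2000 / (0.85·0.2000 + 0.25·0.8000) ≈ 0.4595
After a keyword filter='pass': P(spam) = 0.15·0.4595 / (0.15·0.4595 + 0.75·0.5405) ≈ 0.1453
After a keyword filter='flag': P(spam) = 0.85·0.1453 / (0.85·0.1453 + 0.25·0.8547) ≈ 0.3663
After a keyword filter='pass': P(spam) = 0.15·0.3663 / (0.15·0.3663 + 0.75·0.6337) ≈ 0.1036
After the link scanner='suspicious': P(spam) = 0.7·0.1036 / (0.7·0.1036 + 0.1·0.8964) ≈ 0.4473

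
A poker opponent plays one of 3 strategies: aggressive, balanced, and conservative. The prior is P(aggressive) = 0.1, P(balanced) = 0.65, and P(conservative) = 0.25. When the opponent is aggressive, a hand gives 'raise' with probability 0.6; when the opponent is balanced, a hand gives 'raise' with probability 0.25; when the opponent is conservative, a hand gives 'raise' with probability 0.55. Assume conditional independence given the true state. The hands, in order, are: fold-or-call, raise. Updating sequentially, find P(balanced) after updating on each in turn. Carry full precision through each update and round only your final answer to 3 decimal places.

After 'fold-or-call': normaliser = 0.4·0.1000 + 0.75·0.6500 + 0.45·0.2500; P(aggressive) ≈ 0.0625, P(balanced) ≈ 0.7617, P(conservative) ≈ 0.1758
After 'raise': normaliser = 0.6·0.0625 + 0.25·0.7617 + 0.55·0.1758; P(aggressive) ≈ 0.1155, P(balanced) ≈ 0.5866, P(conservative) ≈ 0.2978

0.587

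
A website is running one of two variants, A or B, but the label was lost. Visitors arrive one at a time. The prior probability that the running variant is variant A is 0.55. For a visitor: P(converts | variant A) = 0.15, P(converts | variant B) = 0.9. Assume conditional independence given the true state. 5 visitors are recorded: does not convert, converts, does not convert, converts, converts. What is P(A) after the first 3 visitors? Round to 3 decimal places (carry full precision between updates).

0.936

After 'does not convert': P(A) = 0.85·0.5500 / (0.85·0.5500 + 0.1·0.4500) ≈ 0.9122
After 'converts': P(A) = 0.15·0.9122 / (0.15·0.9122 + 0.9·0.0878) ≈ 0.6339
After 'does not convert': P(A) = 0.85·0.6339 / (0.85·0.6339 + 0.1·0.3661) ≈ 0.9364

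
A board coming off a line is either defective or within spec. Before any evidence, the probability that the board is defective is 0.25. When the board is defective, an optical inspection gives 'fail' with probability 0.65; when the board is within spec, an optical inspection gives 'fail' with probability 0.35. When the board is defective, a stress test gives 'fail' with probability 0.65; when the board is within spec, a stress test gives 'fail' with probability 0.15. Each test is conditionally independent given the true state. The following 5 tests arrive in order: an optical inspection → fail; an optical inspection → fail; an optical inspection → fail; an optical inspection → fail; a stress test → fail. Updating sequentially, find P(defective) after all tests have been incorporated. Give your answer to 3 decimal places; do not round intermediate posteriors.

Each posterior becomes the prior for the next update.
After an optical inspection='fail': P(defective) = 0.65·0.2500 / (0.65·0.2500 + 0.35·0.7500) ≈ 0.3824
After an optical inspection='fail': P(defective) = 0.65·0.3824 / (0.65·0.3824 + 0.35·0.6176) ≈ 0.5348
After an optical inspection='fail': P(defective) = 0.65·0.5348 / (0.65·0.5348 + 0.35·0.4652) ≈ 0.6810
After an optical inspection='fail': P(defective) = 0.65·0.6810 / (0.65·0.6810 + 0.35·0.3190) ≈ 0.7986
After a stress test='fail': P(defective) = 0.65·0.7986 / (0.65·0.7986 + 0.15·0.2014) ≈ 0.9450

0.945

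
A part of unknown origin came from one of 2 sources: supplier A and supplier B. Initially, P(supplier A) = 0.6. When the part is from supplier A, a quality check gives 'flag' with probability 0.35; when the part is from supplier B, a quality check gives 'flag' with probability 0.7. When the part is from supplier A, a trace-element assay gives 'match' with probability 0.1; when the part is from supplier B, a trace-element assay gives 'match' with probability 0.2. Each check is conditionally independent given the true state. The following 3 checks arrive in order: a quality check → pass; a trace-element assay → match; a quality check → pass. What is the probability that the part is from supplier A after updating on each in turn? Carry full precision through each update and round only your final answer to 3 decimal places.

After a quality check='pass': P(supplier A) = 0.65·0.6000 / (0.65·0.6000 + 0.3·0.4000) ≈ 0.7647
After a trace-element assay='match': P(supplier A) = 0.1·0.7647 / (0.1·0.7647 + 0.2·0.2353) ≈ 0.6190
After a quality check='pass': P(supplier A) = 0.65·0.6190 / (0.65·0.6190 + 0.3·0.3810) ≈ 0.7788

0.779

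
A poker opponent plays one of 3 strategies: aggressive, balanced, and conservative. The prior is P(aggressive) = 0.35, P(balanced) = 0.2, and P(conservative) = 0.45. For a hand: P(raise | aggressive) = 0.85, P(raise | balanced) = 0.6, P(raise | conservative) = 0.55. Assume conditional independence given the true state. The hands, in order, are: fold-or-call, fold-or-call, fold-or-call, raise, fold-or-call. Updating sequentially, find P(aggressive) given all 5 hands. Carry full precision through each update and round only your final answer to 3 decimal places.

0.011

Each posterior becomes the prior for the next update.
After 'fold-or-call': normaliser = 0.15·0.3500 + 0.4·0.2000 + 0.45·0.4500; P(aggressive) ≈ 0.1567, P(balanced) ≈ 0.2388, P(conservative) ≈ 0.6045
After 'fold-or-call': normaliser = 0.15·0.1567 + 0.4·0.2388 + 0.45·0.6045; P(aggressive) ≈ 0.0601, P(balanced) ≈ 0.2443, P(conservative) ≈ 0.6956
After 'fold-or-call': normaliser = 0.15·0.0601 + 0.4·0.2443 + 0.45·0.6956; P(aggressive) ≈ 0.0215, P(balanced) ≈ 0.2328, P(conservative) ≈ 0.7457
After 'raise': normaliser = 0.85·0.0215 + 0.6·0.2328 + 0.55·0.7457; P(aggressive) ≈ 0.0321, P(balanced) ≈ 0.2459, P(conservative) ≈ 0.7220
After 'fold-or-call': normaliser = 0.15·0.0321 + 0.4·0.2459 + 0.45·0.7220; P(aggressive) ≈ 0.0113, P(balanced) ≈ 0.2297, P(conservative) ≈ 0.7590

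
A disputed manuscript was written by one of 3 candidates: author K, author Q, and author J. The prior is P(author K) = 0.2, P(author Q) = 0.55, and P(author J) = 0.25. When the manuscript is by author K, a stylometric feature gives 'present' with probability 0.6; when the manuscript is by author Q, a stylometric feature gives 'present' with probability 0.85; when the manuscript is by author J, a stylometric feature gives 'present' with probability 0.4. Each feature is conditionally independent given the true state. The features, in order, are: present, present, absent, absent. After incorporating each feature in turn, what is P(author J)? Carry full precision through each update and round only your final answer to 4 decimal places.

0.4131

After 'present': normaliser = 0.6·0.2000 + 0.85·0.5500 + 0.4·0.2500; P(author K) ≈ 0.1745, P(author Q) ≈ 0.6800, P(author J) ≈ 0.1455
After 'present': normaliser = 0.6·0.1745 + 0.85·0.6800 + 0.4·0.1455; P(author K) ≈ 0.1413, P(author Q) ≈ 0.7801, P(author J) ≈ 0.0785
After 'absent': normaliser = 0.4·0.1413 + 0.15·0.7801 + 0.6·0.0785; P(author K) ≈ 0.2562, P(author Q) ≈ 0.5303, P(author J) ≈ 0.2135
After 'absent': normaliser = 0.4·0.2562 + 0.15·0.5303 + 0.6·0.2135; P(author K) ≈ 0.3305, P(author Q) ≈ 0.2565, P(author J) ≈ 0.4131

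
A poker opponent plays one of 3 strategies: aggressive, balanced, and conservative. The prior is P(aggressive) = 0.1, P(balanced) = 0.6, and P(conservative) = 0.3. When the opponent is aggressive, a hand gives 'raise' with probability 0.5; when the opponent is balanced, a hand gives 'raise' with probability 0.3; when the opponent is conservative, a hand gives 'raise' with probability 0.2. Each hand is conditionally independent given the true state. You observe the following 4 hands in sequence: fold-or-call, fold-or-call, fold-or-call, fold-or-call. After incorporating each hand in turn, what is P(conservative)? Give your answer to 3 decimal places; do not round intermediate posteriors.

0.450

After 'fold-or-call': normaliser = 0.5·0.1000 + 0.7·0.6000 + 0.8·0.3000; P(aggressive) ≈ 0.0704, P(balanced) ≈ 0.5915, P(conservative) ≈ 0.3380
After 'fold-or-call': normaliser = 0.5·0.0704 + 0.7·0.5915 + 0.8·0.3380; P(aggressive) ≈ 0.0489, P(balanced) ≈ 0.5753, P(conservative) ≈ 0.3757
After 'fold-or-call': normaliser = 0.5·0.0489 + 0.7·0.5753 + 0.8·0.3757; P(aggressive) ≈ 0.0336, P(balanced) ≈ 0.5534, P(conservative) ≈ 0.4130
After 'fold-or-call': normaliser = 0.5·0.0336 + 0.7·0.5534 + 0.8·0.4130; P(aggressive) ≈ 0.0229, P(balanced) ≈ 0.5273, P(conservative) ≈ 0.4498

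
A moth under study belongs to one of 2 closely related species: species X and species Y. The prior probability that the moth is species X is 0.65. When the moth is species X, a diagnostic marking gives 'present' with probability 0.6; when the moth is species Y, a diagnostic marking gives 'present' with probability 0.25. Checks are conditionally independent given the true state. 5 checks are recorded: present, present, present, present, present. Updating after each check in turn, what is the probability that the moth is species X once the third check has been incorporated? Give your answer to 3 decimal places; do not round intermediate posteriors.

Each posterior becomes the prior for the next update.
After 'present': P(species X) = 0.6·0.6500 / (0.6·0.6500 + 0.25·0.3500) ≈ 0.8168
After 'present': P(species X) = 0.6·0.8168 / (0.6·0.8168 + 0.25·0.1832) ≈ 0.9145
After 'present': P(species X) = 0.6·0.9145 / (0.6·0.9145 + 0.25·0.0855) ≈ 0.9625

0.963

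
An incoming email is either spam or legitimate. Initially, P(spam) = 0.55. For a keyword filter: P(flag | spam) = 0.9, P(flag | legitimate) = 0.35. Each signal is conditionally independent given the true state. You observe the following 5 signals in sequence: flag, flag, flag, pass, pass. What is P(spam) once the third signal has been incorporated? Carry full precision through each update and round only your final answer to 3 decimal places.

0.954

After 'flag': P(spam) = 0.9·0.5500 / (0.9·0.5500 + 0.35·0.4500) ≈ 0.7586
After 'flag': P(spam) = 0.9·0.7586 / (0.9·0.7586 + 0.35·0.2414) ≈ 0.8899
After 'flag': P(spam) = 0.9·0.8899 / (0.9·0.8899 + 0.35·0.1101) ≈ 0.9541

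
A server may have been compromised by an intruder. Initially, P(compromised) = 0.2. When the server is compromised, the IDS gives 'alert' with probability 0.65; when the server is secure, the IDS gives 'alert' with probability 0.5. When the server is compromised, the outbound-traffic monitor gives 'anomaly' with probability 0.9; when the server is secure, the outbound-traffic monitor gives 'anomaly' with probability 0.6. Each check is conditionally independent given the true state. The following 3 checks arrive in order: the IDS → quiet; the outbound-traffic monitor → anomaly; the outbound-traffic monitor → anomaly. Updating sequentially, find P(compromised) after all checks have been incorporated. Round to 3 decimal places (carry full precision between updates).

0.283

After the IDS='quiet': P(compromised) = 0.35·0.2000 / (0.35·0.2000 + 0.5·0.8000) ≈ 0.1489
After the outbound-traffic monitor='anomaly': P(compromised) = 0.9·0.1489 / (0.9·0.1489 + 0.6·0.8511) ≈ 0.2079
After the outbound-traffic monitor='anomaly': P(compromised) = 0.9·0.2079 / (0.9·0.2079 + 0.6·0.7921) ≈ 0.2825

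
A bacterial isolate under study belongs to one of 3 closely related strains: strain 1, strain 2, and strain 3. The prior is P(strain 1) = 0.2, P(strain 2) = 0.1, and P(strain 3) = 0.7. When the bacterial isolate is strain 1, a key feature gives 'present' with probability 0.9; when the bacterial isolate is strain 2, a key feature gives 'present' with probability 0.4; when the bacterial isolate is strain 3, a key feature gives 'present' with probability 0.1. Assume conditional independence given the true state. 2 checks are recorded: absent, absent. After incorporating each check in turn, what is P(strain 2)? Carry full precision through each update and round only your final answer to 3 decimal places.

After 'absent': normaliser = 0.1·0.2000 + 0.6·0.1000 + 0.9·0.7000; P(strain 1) ≈ 0.0282, P(strain 2) ≈ 0.0845, P(strain 3) ≈ 0.8873
After 'absent': normaliser = 0.1·0.0282 + 0.6·0.0845 + 0.9·0.8873; P(strain 1) ≈ 0.0033, P(strain 2) ≈ 0.0595, P(strain 3) ≈ 0.9372

0.060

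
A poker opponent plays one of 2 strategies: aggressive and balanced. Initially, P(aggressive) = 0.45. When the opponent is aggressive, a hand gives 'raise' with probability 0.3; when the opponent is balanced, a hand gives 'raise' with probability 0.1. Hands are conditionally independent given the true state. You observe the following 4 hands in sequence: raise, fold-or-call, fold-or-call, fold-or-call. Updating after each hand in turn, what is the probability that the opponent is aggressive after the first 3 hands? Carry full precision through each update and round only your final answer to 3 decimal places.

After 'raise': P(aggressive) = 0.3·0.4500 / (0.3·0.4500 + 0.1·0.5500) ≈ 0.7105
After 'fold-or-call': P(aggressive) = 0.7·0.7105 / (0.7·0.7105 + 0.9·0.2895) ≈ 0.6562
After 'fold-or-call': P(aggressive) = 0.7·0.6562 / (0.7·0.6562 + 0.9·0.3438) ≈ 0.5976

0.598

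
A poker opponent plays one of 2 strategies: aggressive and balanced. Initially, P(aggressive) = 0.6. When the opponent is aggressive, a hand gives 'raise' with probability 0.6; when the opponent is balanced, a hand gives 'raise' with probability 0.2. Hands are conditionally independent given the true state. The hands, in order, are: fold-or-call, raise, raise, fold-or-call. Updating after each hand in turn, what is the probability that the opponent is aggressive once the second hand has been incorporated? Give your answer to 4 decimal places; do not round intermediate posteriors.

After 'fold-or-call': P(aggressive) = 0.4·0.6000 / (0.4·0.6000 + 0.8·0.4000) ≈ 0.4286
After 'raise': P(aggressive) = 0.6·0.4286 / (0.6·0.4286 + 0.2·0.5714) ≈ 0.6923

0.6923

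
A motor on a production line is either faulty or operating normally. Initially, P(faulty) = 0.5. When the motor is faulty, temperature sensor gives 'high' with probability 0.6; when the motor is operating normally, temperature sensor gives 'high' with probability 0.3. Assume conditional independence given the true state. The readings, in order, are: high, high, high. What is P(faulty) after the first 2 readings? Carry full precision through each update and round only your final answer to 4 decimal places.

Each posterior becomes the prior for the next update.
After 'high': P(faulty) = 0.6·0.5000 / (0.6·0.5000 + 0.3·0.5000) ≈ 0.6667
After 'high': P(faulty) = 0.6·0.6667 / (0.6·0.6667 + 0.3·0.3333) ≈ 0.8000

0.8000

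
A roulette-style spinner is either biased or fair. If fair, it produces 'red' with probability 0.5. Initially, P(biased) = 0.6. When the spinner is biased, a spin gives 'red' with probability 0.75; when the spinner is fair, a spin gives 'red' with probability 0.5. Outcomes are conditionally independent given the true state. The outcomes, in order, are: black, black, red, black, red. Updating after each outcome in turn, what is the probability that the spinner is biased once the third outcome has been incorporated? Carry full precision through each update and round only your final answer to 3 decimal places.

0.360

Apply Bayes' rule sequentially, carrying P(biased) forward.
After 'black': P(biased) = 0.25·0.6000 / (0.25·0.6000 + 0.5·0.4000) ≈ 0.4286
After 'black': P(biased) = 0.25·0.4286 / (0.25·0.4286 + 0.5·0.5714) ≈ 0.2727
After 'red': P(biased) = 0.75·0.2727 / (0.75·0.2727 + 0.5·0.7273) ≈ 0.3600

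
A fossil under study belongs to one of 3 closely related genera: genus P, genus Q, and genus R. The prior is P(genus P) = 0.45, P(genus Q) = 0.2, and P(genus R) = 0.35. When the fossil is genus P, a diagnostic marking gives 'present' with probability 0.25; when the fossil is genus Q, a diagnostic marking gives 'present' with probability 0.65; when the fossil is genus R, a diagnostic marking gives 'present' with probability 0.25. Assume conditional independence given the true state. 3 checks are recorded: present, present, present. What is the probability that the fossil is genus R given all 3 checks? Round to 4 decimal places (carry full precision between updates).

Each posterior becomes the prior for the next update.
After 'present': normaliser = 0.25·0.4500 + 0.65·0.2000 + 0.25·0.3500; P(genus P) ≈ 0.3409, P(genus Q) ≈ 0.3939, P(genus R) ≈ 0.2652
After 'present': normaliser = 0.25·0.3409 + 0.65·0.3939 + 0.25·0.2652; P(genus P) ≈ 0.2091, P(genus Q) ≈ 0.6283, P(genus R) ≈ 0.1626
After 'present': normaliser = 0.25·0.2091 + 0.65·0.6283 + 0.25·0.1626; P(genus P) ≈ 0.1043, P(genus Q) ≈ 0.8146, P(genus R) ≈ 0.0811

0.0811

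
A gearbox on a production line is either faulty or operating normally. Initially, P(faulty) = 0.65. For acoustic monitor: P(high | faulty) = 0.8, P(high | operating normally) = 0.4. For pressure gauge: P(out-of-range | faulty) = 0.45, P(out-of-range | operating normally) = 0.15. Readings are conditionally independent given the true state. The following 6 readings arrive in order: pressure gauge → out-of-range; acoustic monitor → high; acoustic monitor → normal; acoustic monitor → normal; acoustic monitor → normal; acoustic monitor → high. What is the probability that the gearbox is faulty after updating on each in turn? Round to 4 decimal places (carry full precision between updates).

After pressure gauge='out-of-range': P(faulty) = 0.45·0.6500 / (0.45·0.6500 + 0.15·0.3500) ≈ 0.8478
After acoustic monitor='high': P(faulty) = 0.8·0.8478 / (0.8·0.8478 + 0.4·0.1522) ≈ 0.9176
After acoustic monitor='normal': P(faulty) = 0.2·0.9176 / (0.2·0.9176 + 0.6·0.0824) ≈ 0.7879
After acoustic monitor='normal': P(faulty) = 0.2·0.7879 / (0.2·0.7879 + 0.6·0.2121) ≈ 0.5532
After acoustic monitor='normal': P(faulty) = 0.2·0.5532 / (0.2·0.5532 + 0.6·0.4468) ≈ 0.2921
After acoustic monitor='high': P(faulty) = 0.8·0.2921 / (0.8·0.2921 + 0.4·0.7079) ≈ 0.4522

0.4522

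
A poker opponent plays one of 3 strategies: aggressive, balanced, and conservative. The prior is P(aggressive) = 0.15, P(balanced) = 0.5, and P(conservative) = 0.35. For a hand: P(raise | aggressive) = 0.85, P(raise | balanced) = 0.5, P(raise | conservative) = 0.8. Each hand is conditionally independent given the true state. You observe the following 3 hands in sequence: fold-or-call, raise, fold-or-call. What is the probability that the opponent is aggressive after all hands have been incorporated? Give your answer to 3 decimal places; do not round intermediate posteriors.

After 'fold-or-call': normaliser = 0.15·0.1500 + 0.5·0.5000 + 0.2·0.3500; P(aggressive) ≈ 0.0657, P(balanced) ≈ 0.7299, P(conservative) ≈ 0.2044
After 'raise': normaliser = 0.85·0.0657 + 0.5·0.7299 + 0.8·0.2044; P(aggressive) ≈ 0.0956, P(balanced) ≈ 0.6246, P(conservative) ≈ 0.2798
After 'fold-or-call': normaliser = 0.15·0.0956 + 0.5·0.6246 + 0.2·0.2798; P(aggressive) ≈ 0.0375, P(balanced) ≈ 0.8163, P(conservative) ≈ 0.1463

0.037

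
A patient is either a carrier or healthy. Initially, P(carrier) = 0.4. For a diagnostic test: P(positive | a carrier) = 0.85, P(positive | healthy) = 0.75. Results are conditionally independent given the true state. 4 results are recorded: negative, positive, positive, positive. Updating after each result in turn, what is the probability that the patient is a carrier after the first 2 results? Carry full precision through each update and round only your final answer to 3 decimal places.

0.312

After 'negative': P(carrier) = 0.15·0.4000 / (0.15·0.4000 + 0.25·0.6000) ≈ 0.2857
After 'positive': P(carrier) = 0.85·0.2857 / (0.85·0.2857 + 0.75·0.7143) ≈ 0.3119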